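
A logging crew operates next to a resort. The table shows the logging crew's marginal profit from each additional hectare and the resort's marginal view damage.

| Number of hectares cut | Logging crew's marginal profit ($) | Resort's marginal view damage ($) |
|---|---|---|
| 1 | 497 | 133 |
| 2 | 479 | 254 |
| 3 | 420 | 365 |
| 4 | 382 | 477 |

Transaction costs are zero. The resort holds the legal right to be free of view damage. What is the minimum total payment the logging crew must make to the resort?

$752

Efficient level: marginal profit ≥ marginal view damage through level 3, so k* = 3.
With the resort holding the right, the logging crew must at least compensate total damage at k*: 133 + 254 + 365 = 752.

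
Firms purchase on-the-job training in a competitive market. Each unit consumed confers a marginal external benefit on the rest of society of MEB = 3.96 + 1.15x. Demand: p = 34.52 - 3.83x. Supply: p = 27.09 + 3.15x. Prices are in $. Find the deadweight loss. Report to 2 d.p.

Market equilibrium (private): 27.09 + 3.15x = 34.52 - 3.83x → x_m = 1.0645.
Social marginal benefit = demand + MEB = 38.48 - 2.68x.
Set SMB = MC: 38.48 - 2.68x = 27.09 + 3.15x → x* = 1.9537.
The welfare-loss triangle has base |x_m − x*| and height MEB(x_m) (the vertical gap between SMB and MC is zero at x* and MEB at x_m).
DWL = ½ × 0.8892 × 5.1841 = 2.3049.

DWL = $2.30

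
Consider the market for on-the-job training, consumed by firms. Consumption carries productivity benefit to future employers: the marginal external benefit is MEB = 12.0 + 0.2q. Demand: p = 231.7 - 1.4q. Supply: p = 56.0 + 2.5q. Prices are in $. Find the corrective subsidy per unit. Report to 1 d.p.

subsidy = $22.1 per unit

Social marginal benefit = demand + MEB = 243.7 - 1.2q.
Set SMB = MC: 243.7 - 1.2q = 56.0 + 2.5q → q* = 50.7297.
The Pigouvian subsidy equals MEB at q*: 12.0 + 0.2×50.7297 = 22.1459.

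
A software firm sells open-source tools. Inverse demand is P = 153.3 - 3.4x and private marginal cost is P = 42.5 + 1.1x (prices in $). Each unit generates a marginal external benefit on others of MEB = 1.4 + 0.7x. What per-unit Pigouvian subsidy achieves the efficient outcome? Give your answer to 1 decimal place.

Social marginal cost = private MC − MEB = 41.1 + 0.4x.
Set SMC = demand: 41.1 + 0.4x = 153.3 - 3.4x → x* = 29.5263.
The Pigouvian subsidy equals MEB at x*: 1.4 + 0.7×29.5263 = 22.0684.

subsidy = $22.1 per unit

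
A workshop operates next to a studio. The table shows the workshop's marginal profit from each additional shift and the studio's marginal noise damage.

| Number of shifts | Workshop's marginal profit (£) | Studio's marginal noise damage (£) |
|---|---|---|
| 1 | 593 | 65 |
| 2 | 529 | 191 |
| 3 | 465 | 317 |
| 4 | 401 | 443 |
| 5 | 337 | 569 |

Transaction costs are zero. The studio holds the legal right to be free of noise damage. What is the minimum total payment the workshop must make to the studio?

£573

Efficient level: marginal profit ≥ marginal noise damage through level 3, so k* = 3.
With the studio holding the right, the workshop must at least compensate total damage at k*: 65 + 191 + 317 = 573.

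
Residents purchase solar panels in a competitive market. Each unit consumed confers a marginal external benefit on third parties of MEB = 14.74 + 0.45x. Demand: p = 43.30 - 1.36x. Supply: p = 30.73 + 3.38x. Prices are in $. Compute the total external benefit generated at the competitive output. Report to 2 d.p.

$40.67

Market equilibrium (private): 30.73 + 3.38x = 43.30 - 1.36x → x_m = 2.6519.
Total external benefit = ∫₀^{x_m} (14.74 + 0.45x) dx = 14.74×2.6519 + ½×0.45×2.6519² = 40.6713.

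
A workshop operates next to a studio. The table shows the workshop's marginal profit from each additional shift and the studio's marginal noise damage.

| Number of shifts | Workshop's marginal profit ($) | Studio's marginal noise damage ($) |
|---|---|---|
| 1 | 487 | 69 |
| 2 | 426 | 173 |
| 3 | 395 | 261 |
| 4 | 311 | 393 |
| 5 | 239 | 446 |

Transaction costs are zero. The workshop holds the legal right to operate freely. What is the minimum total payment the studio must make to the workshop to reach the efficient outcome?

Left alone the workshop would choose level 5 (marginal profit stays positive).
Efficient level: k* = 3 (marginal profit ≥ marginal noise damage through 3).
The studio must at least cover the workshop's forgone profit from cutting 5→3: 311 + 239 = 550.

$550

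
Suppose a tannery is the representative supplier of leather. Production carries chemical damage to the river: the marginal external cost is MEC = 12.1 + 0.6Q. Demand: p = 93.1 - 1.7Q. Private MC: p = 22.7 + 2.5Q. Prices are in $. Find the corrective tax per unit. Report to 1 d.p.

Social marginal cost = private MC + MEC = 34.8 + 3.1Q.
Set SMC = demand: 34.8 + 3.1Q = 93.1 - 1.7Q → Q* = 12.1458.
The Pigouvian tax equals MEC at Q*: 12.1 + 0.6×12.1458 = 19.3875.

tax = $19.4 per unit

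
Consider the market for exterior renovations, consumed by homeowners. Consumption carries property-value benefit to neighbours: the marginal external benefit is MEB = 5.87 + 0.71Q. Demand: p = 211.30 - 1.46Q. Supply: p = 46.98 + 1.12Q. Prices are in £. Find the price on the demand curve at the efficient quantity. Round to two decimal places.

P = £78.42

Social marginal benefit = demand + MEB = 217.17 - 0.75Q.
Set SMB = MC: 217.17 - 0.75Q = 46.98 + 1.12Q → Q* = 91.0107.
Consumer price on the demand curve at Q*: 211.30 − 1.46×91.0107 = 78.4244.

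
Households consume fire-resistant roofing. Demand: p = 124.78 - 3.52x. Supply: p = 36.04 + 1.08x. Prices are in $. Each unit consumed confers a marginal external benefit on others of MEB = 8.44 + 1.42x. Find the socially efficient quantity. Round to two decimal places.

Social marginal benefit = demand + MEB = 133.22 - 2.10x.
Set SMB = MC: 133.22 - 2.10x = 36.04 + 1.08x → x* = 30.5597.

x* = 30.56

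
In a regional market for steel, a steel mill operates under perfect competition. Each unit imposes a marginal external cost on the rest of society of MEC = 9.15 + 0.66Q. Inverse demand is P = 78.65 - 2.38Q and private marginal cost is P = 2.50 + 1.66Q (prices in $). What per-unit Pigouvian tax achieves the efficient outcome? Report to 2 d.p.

Social marginal cost = private MC + MEC = 11.65 + 2.32Q.
Set SMC = demand: 11.65 + 2.32Q = 78.65 - 2.38Q → Q* = 14.2553.
The Pigouvian tax equals MEC at Q*: 9.15 + 0.66×14.2553 = 18.5585.

tax = $18.56 per unit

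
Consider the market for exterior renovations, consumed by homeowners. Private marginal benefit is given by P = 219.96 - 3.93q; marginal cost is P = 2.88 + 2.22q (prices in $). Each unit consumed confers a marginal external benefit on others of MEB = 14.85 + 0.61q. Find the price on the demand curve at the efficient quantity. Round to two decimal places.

P = $55.43

Social marginal benefit = demand + MEB = 234.81 - 3.32q.
Set SMB = MC: 234.81 - 3.32q = 2.88 + 2.22q → q* = 41.8646.
Consumer price on the demand curve at q*: 219.96 − 3.93×41.8646 = 55.4321.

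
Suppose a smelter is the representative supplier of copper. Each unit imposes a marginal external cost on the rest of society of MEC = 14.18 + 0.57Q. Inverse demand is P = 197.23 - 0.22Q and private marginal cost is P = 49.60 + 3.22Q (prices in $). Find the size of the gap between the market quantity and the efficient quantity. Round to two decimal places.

9.64 units

Market equilibrium (private): 49.60 + 3.22Q = 197.23 - 0.22Q → Q_m = 42.9157.
Social marginal cost = private MC + MEC = 63.78 + 3.79Q.
Set SMC = demand: 63.78 + 3.79Q = 197.23 - 0.22Q → Q* = 33.2793.
Gap = |42.9157 − 33.2793| = 9.6364.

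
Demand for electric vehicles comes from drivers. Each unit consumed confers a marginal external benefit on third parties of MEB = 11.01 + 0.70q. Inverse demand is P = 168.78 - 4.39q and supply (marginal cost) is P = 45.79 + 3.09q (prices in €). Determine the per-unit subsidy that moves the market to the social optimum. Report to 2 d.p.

Social marginal benefit = demand + MEB = 179.79 - 3.69q.
Set SMB = MC: 179.79 - 3.69q = 45.79 + 3.09q → q* = 19.7640.
The Pigouvian subsidy equals MEB at q*: 11.01 + 0.70×19.7640 = 24.8448.

subsidy = €24.84 per unit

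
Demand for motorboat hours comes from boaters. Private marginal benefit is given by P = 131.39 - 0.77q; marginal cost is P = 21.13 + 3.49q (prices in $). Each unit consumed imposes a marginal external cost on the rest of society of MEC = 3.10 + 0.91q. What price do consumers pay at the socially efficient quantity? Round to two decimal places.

P = $115.43

Social marginal benefit = demand − MEC = 128.29 - 1.68q.
Set SMB = MC: 128.29 - 1.68q = 21.13 + 3.49q → q* = 20.7273.
Consumer price on the demand curve at q*: 131.39 − 0.77×20.7273 = 115.4300.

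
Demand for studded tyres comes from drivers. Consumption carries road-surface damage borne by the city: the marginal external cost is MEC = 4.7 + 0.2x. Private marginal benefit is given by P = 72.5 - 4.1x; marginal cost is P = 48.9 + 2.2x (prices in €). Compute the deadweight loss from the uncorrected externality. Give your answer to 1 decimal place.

Market equilibrium (private): 48.9 + 2.2x = 72.5 - 4.1x → x_m = 3.7460.
Social marginal benefit = demand − MEC = 67.8 - 4.3x.
Set SMB = MC: 67.8 - 4.3x = 48.9 + 2.2x → x* = 2.9077.
The loss is the area between SMB and MC from x* to x_m; with linear curves that's a triangle of height MEC(x_m).
DWL = ½ × 0.8383 × 5.4492 = 2.2840.

DWL = €2.3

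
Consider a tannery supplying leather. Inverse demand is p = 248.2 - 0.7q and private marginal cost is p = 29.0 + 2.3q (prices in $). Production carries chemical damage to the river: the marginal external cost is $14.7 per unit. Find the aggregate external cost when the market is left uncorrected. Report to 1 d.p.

$1074.1

Market equilibrium (private): 29.0 + 2.3q = 248.2 - 0.7q → q_m = 73.0667.
Total external cost = MEC × q_m = 14.7 × 73.0667 = 1074.0805.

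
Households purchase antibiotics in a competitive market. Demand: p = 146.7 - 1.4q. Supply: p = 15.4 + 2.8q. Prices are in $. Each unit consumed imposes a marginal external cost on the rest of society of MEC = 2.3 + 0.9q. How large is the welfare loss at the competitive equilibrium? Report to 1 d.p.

Market equilibrium (private): 15.4 + 2.8q = 146.7 - 1.4q → q_m = 31.2619.
Social marginal benefit = demand − MEC = 144.4 - 2.3q.
Set SMB = MC: 144.4 - 2.3q = 15.4 + 2.8q → q* = 25.2941.
The loss is the area between SMB and MC from q* to q_m; with linear curves that's a triangle of height MEC(q_m).
DWL = ½ × 5.9678 × 30.4357 = 90.8171.

DWL = $90.8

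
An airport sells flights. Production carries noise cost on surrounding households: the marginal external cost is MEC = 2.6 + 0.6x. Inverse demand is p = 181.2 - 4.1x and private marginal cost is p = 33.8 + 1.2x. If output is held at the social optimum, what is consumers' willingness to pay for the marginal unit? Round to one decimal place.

Social marginal cost = private MC + MEC = 36.4 + 1.8x.
Set SMC = demand: 36.4 + 1.8x = 181.2 - 4.1x → x* = 24.5424.
Consumer price on the demand curve at x*: 181.2 − 4.1×24.5424 = 80.5762.

P = 80.6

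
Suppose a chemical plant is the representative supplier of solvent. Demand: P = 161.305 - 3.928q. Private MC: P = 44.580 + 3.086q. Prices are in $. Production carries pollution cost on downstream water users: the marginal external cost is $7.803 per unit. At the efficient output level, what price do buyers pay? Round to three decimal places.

Social marginal cost = private MC + MEC = 52.383 + 3.086q.
Set SMC = demand: 52.383 + 3.086q = 161.305 - 3.928q → q* = 15.5292.
Consumer price on the demand curve at q*: 161.305 − 3.928×15.5292 = 100.3063.

P = $100.306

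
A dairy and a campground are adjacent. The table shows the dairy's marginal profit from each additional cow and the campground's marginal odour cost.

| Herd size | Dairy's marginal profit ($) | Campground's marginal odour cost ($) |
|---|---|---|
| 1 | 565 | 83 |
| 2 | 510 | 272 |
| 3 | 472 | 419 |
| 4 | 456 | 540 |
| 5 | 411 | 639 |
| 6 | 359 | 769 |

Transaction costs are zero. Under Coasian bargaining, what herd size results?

Bargaining reaches the level where marginal profit last exceeds marginal odour cost.
That holds through level 3 (472 ≥ 419) but not at 4 (456 < 540).

3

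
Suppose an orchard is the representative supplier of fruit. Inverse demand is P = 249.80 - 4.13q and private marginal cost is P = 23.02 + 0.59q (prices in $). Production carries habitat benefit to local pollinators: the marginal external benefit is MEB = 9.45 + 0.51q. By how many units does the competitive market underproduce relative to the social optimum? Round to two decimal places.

Market equilibrium (private): 23.02 + 0.59q = 249.80 - 4.13q → q_m = 48.0466.
Social marginal cost = private MC − MEB = 13.57 + 0.08q.
Set SMC = demand: 13.57 + 0.08q = 249.80 - 4.13q → q* = 56.1116.
Gap = |48.0466 − 56.1116| = 8.0650.

8.07 units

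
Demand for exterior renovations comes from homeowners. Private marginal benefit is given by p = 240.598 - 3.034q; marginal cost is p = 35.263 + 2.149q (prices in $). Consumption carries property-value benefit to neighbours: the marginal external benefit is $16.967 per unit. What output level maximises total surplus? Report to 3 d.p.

q* = 42.891

Social marginal benefit = demand + MEB = 257.565 - 3.034q.
Set SMB = MC: 257.565 - 3.034q = 35.263 + 2.149q → q* = 42.8906.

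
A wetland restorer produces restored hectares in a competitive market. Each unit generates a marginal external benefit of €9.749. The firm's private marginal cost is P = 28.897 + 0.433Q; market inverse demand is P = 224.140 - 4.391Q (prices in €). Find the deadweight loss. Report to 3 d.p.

DWL = €9.851

Market equilibrium (private): 28.897 + 0.433Q = 224.140 - 4.391Q → Q_m = 40.4733.
Social marginal cost = private MC − MEB = 19.148 + 0.433Q.
Set SMC = demand: 19.148 + 0.433Q = 224.140 - 4.391Q → Q* = 42.4942.
The loss is the area between SMC and demand from Q* to Q_m; with linear curves that's a triangle of height MEB(Q_m).
DWL = ½ × 2.0209 × 9.7490 = 9.8509.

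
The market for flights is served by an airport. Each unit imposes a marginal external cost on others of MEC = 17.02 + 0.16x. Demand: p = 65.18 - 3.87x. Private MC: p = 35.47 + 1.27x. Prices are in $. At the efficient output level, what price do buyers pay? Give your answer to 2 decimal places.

Social marginal cost = private MC + MEC = 52.49 + 1.43x.
Set SMC = demand: 52.49 + 1.43x = 65.18 - 3.87x → x* = 2.3943.
Consumer price on the demand curve at x*: 65.18 − 3.87×2.3943 = 55.9141.

P = $55.91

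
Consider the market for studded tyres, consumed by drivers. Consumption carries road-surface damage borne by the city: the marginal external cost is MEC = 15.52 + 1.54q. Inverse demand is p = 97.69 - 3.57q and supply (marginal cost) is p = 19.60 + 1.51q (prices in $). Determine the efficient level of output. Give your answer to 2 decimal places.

Social marginal benefit = demand − MEC = 82.17 - 5.11q.
Set SMB = MC: 82.17 - 5.11q = 19.60 + 1.51q → q* = 9.4517.

q* = 9.45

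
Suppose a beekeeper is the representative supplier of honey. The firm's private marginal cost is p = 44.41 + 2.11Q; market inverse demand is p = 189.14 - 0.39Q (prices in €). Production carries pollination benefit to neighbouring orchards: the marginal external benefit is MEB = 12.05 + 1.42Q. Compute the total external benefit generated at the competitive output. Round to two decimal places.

Market equilibrium (private): 44.41 + 2.11Q = 189.14 - 0.39Q → Q_m = 57.8920.
Total external benefit = ∫₀^{Q_m} (12.05 + 1.42Q) dQ = 12.05×57.8920 + ½×1.42×57.8920² = 3077.1520.

€3077.15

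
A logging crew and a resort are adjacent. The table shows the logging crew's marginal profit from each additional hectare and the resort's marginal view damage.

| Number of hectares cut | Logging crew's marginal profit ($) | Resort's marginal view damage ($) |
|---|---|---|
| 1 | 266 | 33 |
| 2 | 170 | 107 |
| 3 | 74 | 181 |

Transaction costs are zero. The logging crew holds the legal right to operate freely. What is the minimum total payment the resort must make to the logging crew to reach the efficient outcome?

Left alone the logging crew would choose level 3 (marginal profit stays positive).
Efficient level: k* = 2 (marginal profit ≥ marginal view damage through 2).
The resort must at least cover the logging crew's forgone profit from cutting 3→2: 74 = 74.

$74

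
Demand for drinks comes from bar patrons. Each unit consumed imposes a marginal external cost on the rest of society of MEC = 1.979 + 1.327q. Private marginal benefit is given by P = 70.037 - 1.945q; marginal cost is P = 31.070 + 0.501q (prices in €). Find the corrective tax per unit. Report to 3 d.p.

tax = €14.988 per unit

Social marginal benefit = demand − MEC = 68.058 - 3.272q.
Set SMB = MC: 68.058 - 3.272q = 31.070 + 0.501q → q* = 9.8033.
The Pigouvian tax equals MEC at q*: 1.979 + 1.327×9.8033 = 14.9880.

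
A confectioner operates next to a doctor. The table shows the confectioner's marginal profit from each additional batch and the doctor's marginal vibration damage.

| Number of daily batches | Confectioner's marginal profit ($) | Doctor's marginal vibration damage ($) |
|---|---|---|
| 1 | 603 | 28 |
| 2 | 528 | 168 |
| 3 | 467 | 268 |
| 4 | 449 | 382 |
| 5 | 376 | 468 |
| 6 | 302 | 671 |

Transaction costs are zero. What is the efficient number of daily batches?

4

Bargaining reaches the level where marginal profit last exceeds marginal vibration damage.
That holds through level 4 (449 ≥ 382) but not at 5 (376 < 468).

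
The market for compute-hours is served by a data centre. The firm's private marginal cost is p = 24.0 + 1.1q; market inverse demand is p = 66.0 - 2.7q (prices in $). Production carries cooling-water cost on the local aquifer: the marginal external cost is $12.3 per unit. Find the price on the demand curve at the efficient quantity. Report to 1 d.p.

Social marginal cost = private MC + MEC = 36.3 + 1.1q.
Set SMC = demand: 36.3 + 1.1q = 66.0 - 2.7q → q* = 7.8158.
Consumer price on the demand curve at q*: 66.0 − 2.7×7.8158 = 44.8973.

P = $44.9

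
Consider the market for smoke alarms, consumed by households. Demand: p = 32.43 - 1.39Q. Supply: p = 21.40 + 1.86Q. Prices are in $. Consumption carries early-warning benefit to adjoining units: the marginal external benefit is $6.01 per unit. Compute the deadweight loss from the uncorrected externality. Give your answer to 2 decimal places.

DWL = $5.56

Market equilibrium (private): 21.40 + 1.86Q = 32.43 - 1.39Q → Q_m = 3.3938.
Social marginal benefit = demand + MEB = 38.44 - 1.39Q.
Set SMB = MC: 38.44 - 1.39Q = 21.40 + 1.86Q → Q* = 5.2431.
Between Q* and Q_m the wedge SMB − MC runs linearly from 0 to MEB(Q_m), so the loss is a triangle.
DWL = ½ × 1.8493 × 6.0100 = 5.5571.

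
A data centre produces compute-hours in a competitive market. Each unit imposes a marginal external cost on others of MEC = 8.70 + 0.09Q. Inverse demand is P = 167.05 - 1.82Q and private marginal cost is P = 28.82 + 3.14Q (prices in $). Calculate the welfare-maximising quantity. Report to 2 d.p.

Q* = 25.65

Social marginal cost = private MC + MEC = 37.52 + 3.23Q.
Set SMC = demand: 37.52 + 3.23Q = 167.05 - 1.82Q → Q* = 25.6495.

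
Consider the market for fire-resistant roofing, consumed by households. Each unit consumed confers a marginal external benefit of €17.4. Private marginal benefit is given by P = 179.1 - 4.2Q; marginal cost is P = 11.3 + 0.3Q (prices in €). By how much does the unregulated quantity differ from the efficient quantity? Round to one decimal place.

3.9 units

Market equilibrium (private): 11.3 + 0.3Q = 179.1 - 4.2Q → Q_m = 37.2889.
Social marginal benefit = demand + MEB = 196.5 - 4.2Q.
Set SMB = MC: 196.5 - 4.2Q = 11.3 + 0.3Q → Q* = 41.1556.
Gap = |37.2889 − 41.1556| = 3.8667.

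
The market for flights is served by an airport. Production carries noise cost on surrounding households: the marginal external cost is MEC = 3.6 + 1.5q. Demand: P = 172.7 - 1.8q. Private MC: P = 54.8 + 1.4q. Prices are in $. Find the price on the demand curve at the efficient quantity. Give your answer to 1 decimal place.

P = $128.9

Social marginal cost = private MC + MEC = 58.4 + 2.9q.
Set SMC = demand: 58.4 + 2.9q = 172.7 - 1.8q → q* = 24.3191.
Consumer price on the demand curve at q*: 172.7 − 1.8×24.3191 = 128.9256.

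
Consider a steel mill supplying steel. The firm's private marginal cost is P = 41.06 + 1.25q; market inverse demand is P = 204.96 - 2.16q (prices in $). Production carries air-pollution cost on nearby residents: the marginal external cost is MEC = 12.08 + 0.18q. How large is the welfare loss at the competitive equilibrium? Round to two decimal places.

Market equilibrium (private): 41.06 + 1.25q = 204.96 - 2.16q → q_m = 48.0645.
Social marginal cost = private MC + MEC = 53.14 + 1.43q.
Set SMC = demand: 53.14 + 1.43q = 204.96 - 2.16q → q* = 42.2897.
Height of the DWL triangle at q_m is SMC(q_m) − demand(q_m) = MEC(q_m) = 20.7316.
DWL = ½ × 5.7748 × 20.7316 = 59.8604.

DWL = $59.86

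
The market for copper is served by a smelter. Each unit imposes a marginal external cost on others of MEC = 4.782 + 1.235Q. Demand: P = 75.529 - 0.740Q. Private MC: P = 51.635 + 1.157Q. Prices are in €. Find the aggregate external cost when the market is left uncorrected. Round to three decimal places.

Market equilibrium (private): 51.635 + 1.157Q = 75.529 - 0.740Q → Q_m = 12.5957.
Total external cost = ∫₀^{Q_m} (4.782 + 1.235Q) dQ = 4.782×12.5957 + ½×1.235×12.5957² = 158.2000.

€158.200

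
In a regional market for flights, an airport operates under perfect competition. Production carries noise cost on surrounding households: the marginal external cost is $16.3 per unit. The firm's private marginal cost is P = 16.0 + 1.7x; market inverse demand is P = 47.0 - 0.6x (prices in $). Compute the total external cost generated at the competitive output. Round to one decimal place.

Market equilibrium (private): 16.0 + 1.7x = 47.0 - 0.6x → x_m = 13.4783.
Total external cost = MEC × x_m = 16.3 × 13.4783 = 219.6963.

$219.7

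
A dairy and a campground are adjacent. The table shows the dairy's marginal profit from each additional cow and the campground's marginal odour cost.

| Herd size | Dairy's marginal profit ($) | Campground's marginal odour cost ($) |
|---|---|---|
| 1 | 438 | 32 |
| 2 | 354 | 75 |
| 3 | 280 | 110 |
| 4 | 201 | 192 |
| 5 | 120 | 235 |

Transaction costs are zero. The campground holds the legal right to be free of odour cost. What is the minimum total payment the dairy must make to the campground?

$409

Efficient level: marginal profit ≥ marginal odour cost through level 4, so k* = 4.
With the campground holding the right, the dairy must at least compensate total damage at k*: 32 + 75 + 110 + 192 = 409.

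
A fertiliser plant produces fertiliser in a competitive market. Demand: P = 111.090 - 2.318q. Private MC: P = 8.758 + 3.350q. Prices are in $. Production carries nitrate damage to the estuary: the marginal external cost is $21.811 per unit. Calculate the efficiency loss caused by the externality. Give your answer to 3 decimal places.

Market equilibrium (private): 8.758 + 3.350q = 111.090 - 2.318q → q_m = 18.0543.
Social marginal cost = private MC + MEC = 30.569 + 3.350q.
Set SMC = demand: 30.569 + 3.350q = 111.090 - 2.318q → q* = 14.2062.
The welfare-loss triangle has base |q_m − q*| and height MEC(q_m) (the vertical gap between SMC and demand is zero at q* and MEC at q_m).
DWL = ½ × 3.8481 × 21.8110 = 41.9655.

DWL = $41.965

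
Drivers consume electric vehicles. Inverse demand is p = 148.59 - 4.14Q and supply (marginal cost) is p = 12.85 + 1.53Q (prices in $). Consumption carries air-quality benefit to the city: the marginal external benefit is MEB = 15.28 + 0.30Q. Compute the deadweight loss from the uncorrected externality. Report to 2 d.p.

DWL = $46.98

Market equilibrium (private): 12.85 + 1.53Q = 148.59 - 4.14Q → Q_m = 23.9400.
Social marginal benefit = demand + MEB = 163.87 - 3.84Q.
Set SMB = MC: 163.87 - 3.84Q = 12.85 + 1.53Q → Q* = 28.1229.
The welfare-loss triangle has base |Q_m − Q*| and height MEB(Q_m) (the vertical gap between SMB and MC is zero at Q* and MEB at Q_m).
DWL = ½ × 4.1829 × 22.4620 = 46.9781.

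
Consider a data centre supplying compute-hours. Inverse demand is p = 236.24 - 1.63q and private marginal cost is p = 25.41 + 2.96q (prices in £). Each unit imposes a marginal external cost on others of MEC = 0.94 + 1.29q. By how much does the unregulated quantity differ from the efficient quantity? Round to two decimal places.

10.24 units

Market equilibrium (private): 25.41 + 2.96q = 236.24 - 1.63q → q_m = 45.9325.
Social marginal cost = private MC + MEC = 26.35 + 4.25q.
Set SMC = demand: 26.35 + 4.25q = 236.24 - 1.63q → q* = 35.6956.
Gap = |45.9325 − 35.6956| = 10.2369.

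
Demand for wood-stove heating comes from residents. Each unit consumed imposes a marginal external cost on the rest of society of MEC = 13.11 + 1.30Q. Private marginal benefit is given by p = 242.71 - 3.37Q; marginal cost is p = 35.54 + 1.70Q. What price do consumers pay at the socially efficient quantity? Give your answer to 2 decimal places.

Social marginal benefit = demand − MEC = 229.60 - 4.67Q.
Set SMB = MC: 229.60 - 4.67Q = 35.54 + 1.70Q → Q* = 30.4647.
Consumer price on the demand curve at Q*: 242.71 − 3.37×30.4647 = 140.0440.

P = 140.04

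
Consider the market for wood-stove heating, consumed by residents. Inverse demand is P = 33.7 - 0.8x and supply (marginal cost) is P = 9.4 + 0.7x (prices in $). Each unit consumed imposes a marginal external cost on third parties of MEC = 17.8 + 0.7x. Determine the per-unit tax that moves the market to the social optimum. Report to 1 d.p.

tax = $19.9 per unit

Social marginal benefit = demand − MEC = 15.9 - 1.5x.
Set SMB = MC: 15.9 - 1.5x = 9.4 + 0.7x → x* = 2.9545.
The Pigouvian tax equals MEC at x*: 17.8 + 0.7×2.9545 = 19.8682.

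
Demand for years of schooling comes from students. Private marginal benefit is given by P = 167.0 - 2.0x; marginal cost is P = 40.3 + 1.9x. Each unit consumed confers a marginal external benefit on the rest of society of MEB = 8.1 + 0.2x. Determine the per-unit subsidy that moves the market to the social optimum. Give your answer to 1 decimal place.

Social marginal benefit = demand + MEB = 175.1 - 1.8x.
Set SMB = MC: 175.1 - 1.8x = 40.3 + 1.9x → x* = 36.4324.
The Pigouvian subsidy equals MEB at x*: 8.1 + 0.2×36.4324 = 15.3865.

subsidy = 15.4 per unit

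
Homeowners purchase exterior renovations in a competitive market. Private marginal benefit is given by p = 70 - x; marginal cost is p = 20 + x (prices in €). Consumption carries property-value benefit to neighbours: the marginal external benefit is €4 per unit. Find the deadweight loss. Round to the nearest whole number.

Market equilibrium (private): 20 + x = 70 - x → x_m = 25.0000.
Social marginal benefit = demand + MEB = 74 - x.
Set SMB = MC: 74 - x = 20 + x → x* = 27.0000.
The welfare-loss triangle has base |x_m − x*| and height MEB(x_m) (the vertical gap between SMB and MC is zero at x* and MEB at x_m).
DWL = ½ × 2.0000 × 4.0000 = 4.0000.

DWL = €4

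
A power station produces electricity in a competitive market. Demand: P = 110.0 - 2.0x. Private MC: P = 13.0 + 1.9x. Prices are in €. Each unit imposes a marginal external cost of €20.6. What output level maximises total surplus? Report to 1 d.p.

x* = 19.6

Social marginal cost = private MC + MEC = 33.6 + 1.9x.
Set SMC = demand: 33.6 + 1.9x = 110.0 - 2.0x → x* = 19.5897.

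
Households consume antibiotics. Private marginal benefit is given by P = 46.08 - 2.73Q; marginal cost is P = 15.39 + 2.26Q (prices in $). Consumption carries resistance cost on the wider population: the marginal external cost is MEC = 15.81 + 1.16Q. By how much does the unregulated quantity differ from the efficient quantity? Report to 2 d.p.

Market equilibrium (private): 15.39 + 2.26Q = 46.08 - 2.73Q → Q_m = 6.1503.
Social marginal benefit = demand − MEC = 30.27 - 3.89Q.
Set SMB = MC: 30.27 - 3.89Q = 15.39 + 2.26Q → Q* = 2.4195.
Gap = |6.1503 − 2.4195| = 3.7308.

3.73 units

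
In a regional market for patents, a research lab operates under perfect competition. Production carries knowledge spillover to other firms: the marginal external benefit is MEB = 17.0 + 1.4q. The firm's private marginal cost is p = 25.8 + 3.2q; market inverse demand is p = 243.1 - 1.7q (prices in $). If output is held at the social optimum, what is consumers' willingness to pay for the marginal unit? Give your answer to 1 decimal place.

P = $129.3

Social marginal cost = private MC − MEB = 8.8 + 1.8q.
Set SMC = demand: 8.8 + 1.8q = 243.1 - 1.7q → q* = 66.9429.
Consumer price on the demand curve at q*: 243.1 − 1.7×66.9429 = 129.2971.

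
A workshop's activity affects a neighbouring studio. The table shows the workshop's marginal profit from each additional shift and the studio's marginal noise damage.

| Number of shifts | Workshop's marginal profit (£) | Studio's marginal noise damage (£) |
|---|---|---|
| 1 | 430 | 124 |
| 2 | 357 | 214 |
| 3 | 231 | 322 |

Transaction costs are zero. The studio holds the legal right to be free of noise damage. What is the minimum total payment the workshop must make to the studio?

Efficient level: marginal profit ≥ marginal noise damage through level 2, so k* = 2.
With the studio holding the right, the workshop must at least compensate total damage at k*: 124 + 214 = 338.

£338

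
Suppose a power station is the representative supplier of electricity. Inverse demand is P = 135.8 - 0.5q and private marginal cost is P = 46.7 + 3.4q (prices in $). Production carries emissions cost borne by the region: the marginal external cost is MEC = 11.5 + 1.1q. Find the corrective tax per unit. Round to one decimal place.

tax = $28.6 per unit

Social marginal cost = private MC + MEC = 58.2 + 4.5q.
Set SMC = demand: 58.2 + 4.5q = 135.8 - 0.5q → q* = 15.5200.
The Pigouvian tax equals MEC at q*: 11.5 + 1.1×15.5200 = 28.5720.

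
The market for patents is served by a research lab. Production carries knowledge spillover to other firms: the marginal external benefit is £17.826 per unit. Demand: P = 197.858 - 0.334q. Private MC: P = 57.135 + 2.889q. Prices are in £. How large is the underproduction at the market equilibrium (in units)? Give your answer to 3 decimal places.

5.531 units

Market equilibrium (private): 57.135 + 2.889q = 197.858 - 0.334q → q_m = 43.6621.
Social marginal cost = private MC − MEB = 39.309 + 2.889q.
Set SMC = demand: 39.309 + 2.889q = 197.858 - 0.334q → q* = 49.1930.
Gap = |43.6621 − 49.1930| = 5.5309.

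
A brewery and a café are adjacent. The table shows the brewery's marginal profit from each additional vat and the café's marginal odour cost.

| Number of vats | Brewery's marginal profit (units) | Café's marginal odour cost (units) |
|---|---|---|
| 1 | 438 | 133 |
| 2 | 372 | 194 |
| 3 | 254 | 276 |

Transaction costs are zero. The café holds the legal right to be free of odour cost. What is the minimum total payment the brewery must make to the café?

Efficient level: marginal profit ≥ marginal odour cost through level 2, so k* = 2.
With the café holding the right, the brewery must at least compensate total damage at k*: 133 + 194 = 327.

327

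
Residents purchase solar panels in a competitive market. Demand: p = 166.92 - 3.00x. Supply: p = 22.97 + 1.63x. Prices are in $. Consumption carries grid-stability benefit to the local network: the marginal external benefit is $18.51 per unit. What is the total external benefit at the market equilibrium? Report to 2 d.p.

$575.49

Market equilibrium (private): 22.97 + 1.63x = 166.92 - 3.00x → x_m = 31.0907.
Total external benefit = MEB × x_m = 18.51 × 31.0907 = 575.4889.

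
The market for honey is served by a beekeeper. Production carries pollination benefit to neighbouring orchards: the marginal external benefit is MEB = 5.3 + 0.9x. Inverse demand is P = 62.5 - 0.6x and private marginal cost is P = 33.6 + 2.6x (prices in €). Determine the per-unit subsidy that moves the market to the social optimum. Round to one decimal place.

subsidy = €18.7 per unit

Social marginal cost = private MC − MEB = 28.3 + 1.7x.
Set SMC = demand: 28.3 + 1.7x = 62.5 - 0.6x → x* = 14.8696.
The Pigouvian subsidy equals MEB at x*: 5.3 + 0.9×14.8696 = 18.6826.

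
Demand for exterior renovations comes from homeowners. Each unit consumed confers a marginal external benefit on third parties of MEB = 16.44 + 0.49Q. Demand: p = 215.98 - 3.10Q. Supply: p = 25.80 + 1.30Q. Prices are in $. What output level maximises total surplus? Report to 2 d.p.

Q* = 52.84

Social marginal benefit = demand + MEB = 232.42 - 2.61Q.
Set SMB = MC: 232.42 - 2.61Q = 25.80 + 1.30Q → Q* = 52.8440.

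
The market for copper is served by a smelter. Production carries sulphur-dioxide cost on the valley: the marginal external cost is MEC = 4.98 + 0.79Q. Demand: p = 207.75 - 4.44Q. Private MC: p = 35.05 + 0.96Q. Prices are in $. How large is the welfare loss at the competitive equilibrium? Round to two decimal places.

Market equilibrium (private): 35.05 + 0.96Q = 207.75 - 4.44Q → Q_m = 31.9815.
Social marginal cost = private MC + MEC = 40.03 + 1.75Q.
Set SMC = demand: 40.03 + 1.75Q = 207.75 - 4.44Q → Q* = 27.0953.
Height of the DWL triangle at Q_m is SMC(Q_m) − demand(Q_m) = MEC(Q_m) = 30.2454.
DWL = ½ × 4.8862 × 30.2454 = 73.8925.

DWL = $73.89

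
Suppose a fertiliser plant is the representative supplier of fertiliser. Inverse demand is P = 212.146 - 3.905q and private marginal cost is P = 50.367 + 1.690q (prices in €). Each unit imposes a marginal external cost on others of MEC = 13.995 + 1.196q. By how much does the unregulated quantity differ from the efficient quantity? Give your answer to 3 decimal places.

Market equilibrium (private): 50.367 + 1.690q = 212.146 - 3.905q → q_m = 28.9149.
Social marginal cost = private MC + MEC = 64.362 + 2.886q.
Set SMC = demand: 64.362 + 2.886q = 212.146 - 3.905q → q* = 21.7617.
Gap = |28.9149 − 21.7617| = 7.1532.

7.153 units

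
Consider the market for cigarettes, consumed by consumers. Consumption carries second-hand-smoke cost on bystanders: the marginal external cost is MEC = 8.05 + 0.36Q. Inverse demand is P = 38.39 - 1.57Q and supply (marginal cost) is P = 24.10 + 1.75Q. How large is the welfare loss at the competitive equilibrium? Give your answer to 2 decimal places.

DWL = 12.52

Market equilibrium (private): 24.10 + 1.75Q = 38.39 - 1.57Q → Q_m = 4.3042.
Social marginal benefit = demand − MEC = 30.34 - 1.93Q.
Set SMB = MC: 30.34 - 1.93Q = 24.10 + 1.75Q → Q* = 1.6957.
The loss is the area between SMB and MC from Q* to Q_m; with linear curves that's a triangle of height MEC(Q_m).
DWL = ½ × 2.6085 × 9.5995 = 12.5201.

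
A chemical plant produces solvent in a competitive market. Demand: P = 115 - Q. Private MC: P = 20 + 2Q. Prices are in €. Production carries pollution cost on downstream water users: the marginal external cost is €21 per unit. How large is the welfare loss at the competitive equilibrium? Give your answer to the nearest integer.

Market equilibrium (private): 20 + 2Q = 115 - Q → Q_m = 31.6667.
Social marginal cost = private MC + MEC = 41 + 2Q.
Set SMC = demand: 41 + 2Q = 115 - Q → Q* = 24.6667.
Height of the DWL triangle at Q_m is SMC(Q_m) − demand(Q_m) = MEC(Q_m) = 21.0000.
DWL = ½ × 7.0000 × 21.0000 = 73.5000.

DWL = €74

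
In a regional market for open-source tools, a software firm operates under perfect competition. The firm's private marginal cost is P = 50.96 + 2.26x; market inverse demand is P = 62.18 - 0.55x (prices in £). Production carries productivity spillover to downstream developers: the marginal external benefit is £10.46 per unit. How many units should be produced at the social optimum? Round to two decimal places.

Social marginal cost = private MC − MEB = 40.50 + 2.26x.
Set SMC = demand: 40.50 + 2.26x = 62.18 - 0.55x → x* = 7.7153.

x* = 7.72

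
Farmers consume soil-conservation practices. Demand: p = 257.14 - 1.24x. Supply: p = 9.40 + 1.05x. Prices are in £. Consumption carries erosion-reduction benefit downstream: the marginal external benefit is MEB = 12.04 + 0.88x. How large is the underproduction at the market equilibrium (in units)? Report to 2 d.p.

76.06 units

Market equilibrium (private): 9.40 + 1.05x = 257.14 - 1.24x → x_m = 108.1834.
Social marginal benefit = demand + MEB = 269.18 - 0.36x.
Set SMB = MC: 269.18 - 0.36x = 9.40 + 1.05x → x* = 184.2411.
Gap = |108.1834 − 184.2411| = 76.0577.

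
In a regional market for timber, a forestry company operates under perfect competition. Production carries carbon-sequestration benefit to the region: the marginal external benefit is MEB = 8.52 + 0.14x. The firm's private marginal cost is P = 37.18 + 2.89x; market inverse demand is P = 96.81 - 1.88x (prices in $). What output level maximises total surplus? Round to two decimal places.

Social marginal cost = private MC − MEB = 28.66 + 2.75x.
Set SMC = demand: 28.66 + 2.75x = 96.81 - 1.88x → x* = 14.7192.

x* = 14.72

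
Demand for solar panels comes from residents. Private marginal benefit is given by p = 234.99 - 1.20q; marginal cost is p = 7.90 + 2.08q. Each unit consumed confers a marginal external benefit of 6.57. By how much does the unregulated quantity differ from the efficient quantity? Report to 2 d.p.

2.00 units

Market equilibrium (private): 7.90 + 2.08q = 234.99 - 1.20q → q_m = 69.2348.
Social marginal benefit = demand + MEB = 241.56 - 1.20q.
Set SMB = MC: 241.56 - 1.20q = 7.90 + 2.08q → q* = 71.2378.
Gap = |69.2348 − 71.2378| = 2.0030.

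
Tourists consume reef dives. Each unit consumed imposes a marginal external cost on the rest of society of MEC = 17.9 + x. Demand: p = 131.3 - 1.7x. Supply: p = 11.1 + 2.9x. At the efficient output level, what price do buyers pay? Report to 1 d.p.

P = 100.2

Social marginal benefit = demand − MEC = 113.4 - 2.7x.
Set SMB = MC: 113.4 - 2.7x = 11.1 + 2.9x → x* = 18.2679.
Consumer price on the demand curve at x*: 131.3 − 1.7×18.2679 = 100.2446.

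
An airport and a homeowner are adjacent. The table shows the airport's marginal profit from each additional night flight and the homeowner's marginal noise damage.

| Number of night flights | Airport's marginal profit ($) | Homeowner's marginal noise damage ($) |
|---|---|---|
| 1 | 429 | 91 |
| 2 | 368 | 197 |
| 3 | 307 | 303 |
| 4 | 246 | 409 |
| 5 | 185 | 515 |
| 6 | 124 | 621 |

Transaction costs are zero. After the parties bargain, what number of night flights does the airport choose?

Bargaining reaches the level where marginal profit last exceeds marginal noise damage.
That holds through level 3 (307 ≥ 303) but not at 4 (246 < 409).

3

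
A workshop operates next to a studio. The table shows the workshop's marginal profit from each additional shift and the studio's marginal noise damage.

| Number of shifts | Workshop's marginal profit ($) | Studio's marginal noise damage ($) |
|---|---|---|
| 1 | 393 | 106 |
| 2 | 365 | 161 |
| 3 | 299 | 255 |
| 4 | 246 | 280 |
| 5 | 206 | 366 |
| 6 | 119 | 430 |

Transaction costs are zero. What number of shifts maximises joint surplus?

3

Bargaining reaches the level where marginal profit last exceeds marginal noise damage.
That holds through level 3 (299 ≥ 255) but not at 4 (246 < 280).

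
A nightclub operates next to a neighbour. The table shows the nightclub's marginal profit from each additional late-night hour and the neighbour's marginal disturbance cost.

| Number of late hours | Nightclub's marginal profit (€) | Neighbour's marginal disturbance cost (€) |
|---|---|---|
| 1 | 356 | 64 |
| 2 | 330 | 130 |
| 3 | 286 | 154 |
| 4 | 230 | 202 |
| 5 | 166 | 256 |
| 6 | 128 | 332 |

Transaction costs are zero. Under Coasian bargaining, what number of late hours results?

Bargaining reaches the level where marginal profit last exceeds marginal disturbance cost.
That holds through level 4 (230 ≥ 202) but not at 5 (166 < 256).

4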